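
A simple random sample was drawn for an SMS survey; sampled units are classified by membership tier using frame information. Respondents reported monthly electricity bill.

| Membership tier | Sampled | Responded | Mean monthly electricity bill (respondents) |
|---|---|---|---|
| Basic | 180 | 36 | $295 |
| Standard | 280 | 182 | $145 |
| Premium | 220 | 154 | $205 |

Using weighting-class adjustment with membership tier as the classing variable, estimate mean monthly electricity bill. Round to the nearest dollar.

Class response rates: Basic 36/180 = 20%, Standard 182/280 = 65%, Premium 154/220 = 70%.
Each respondent's weight = sampled/responded in their class; summing within a class gives n_sampled, so:
  Basic: 180 × 295 = 53,100
  Standard: 280 × 145 = 40,600
  Premium: 220 × 205 = 45,100
Adjusted estimate = 138,800 / 680 = 204.118 → $204.

$204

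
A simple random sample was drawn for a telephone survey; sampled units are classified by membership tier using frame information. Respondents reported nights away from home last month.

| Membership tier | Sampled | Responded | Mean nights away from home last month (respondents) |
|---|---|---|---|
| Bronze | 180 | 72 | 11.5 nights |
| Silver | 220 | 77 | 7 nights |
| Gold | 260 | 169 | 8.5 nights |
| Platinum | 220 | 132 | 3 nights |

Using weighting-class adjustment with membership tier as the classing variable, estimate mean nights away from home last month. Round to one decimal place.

7.4

Response rates by class: Bronze 72/180 = 40%, Silver 77/220 = 35%, Gold 169/260 = 65%, Platinum 132/220 = 60%.
With weight = n_sampled/n_responded per class, the weighted class total is n_sampled:
  Bronze: 180 × 11.5 = 2070
  Silver: 220 × 7 = 1540
  Gold: 260 × 8.5 = 2210
  Platinum: 220 × 3 = 660
Adjusted estimate = 6480 / 880 = 7.36364 → 7.4.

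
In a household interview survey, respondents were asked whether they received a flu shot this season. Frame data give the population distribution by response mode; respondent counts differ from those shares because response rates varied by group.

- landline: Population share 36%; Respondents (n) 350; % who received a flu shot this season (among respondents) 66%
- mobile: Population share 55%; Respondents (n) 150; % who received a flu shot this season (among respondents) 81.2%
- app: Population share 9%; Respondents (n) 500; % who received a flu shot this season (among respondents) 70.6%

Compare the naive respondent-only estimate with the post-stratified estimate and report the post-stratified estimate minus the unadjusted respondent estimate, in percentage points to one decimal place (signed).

+4.2 percentage points

Unadjusted (pooled respondent) estimate weights by respondent counts:
  (350/1000)×66 + (150/1000)×81.2 + (500/1000)×70.6 = 70.58%
Post-stratifying to population shares instead:
  0.36×66 + 0.55×81.2 + 0.09×70.6 = 74.774%
Difference = 74.774 − 70.58 = 4.194 pp.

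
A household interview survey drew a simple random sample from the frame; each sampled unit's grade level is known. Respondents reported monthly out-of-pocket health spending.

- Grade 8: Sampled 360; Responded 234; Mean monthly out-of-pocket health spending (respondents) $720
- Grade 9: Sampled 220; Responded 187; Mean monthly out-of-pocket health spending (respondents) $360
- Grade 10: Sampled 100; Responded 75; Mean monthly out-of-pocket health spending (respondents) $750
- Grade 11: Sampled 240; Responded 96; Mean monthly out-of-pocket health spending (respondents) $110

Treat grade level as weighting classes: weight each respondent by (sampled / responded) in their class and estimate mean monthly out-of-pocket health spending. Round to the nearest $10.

Response rates by class: Grade 8 234/360 = 65%, Grade 9 187/220 = 85%, Grade 10 75/100 = 75%, Grade 11 96/240 = 40%.
Each respondent's weight = sampled/responded in their class; summing within a class gives n_sampled, so:
  Grade 8: 360 × 720 = 259,200
  Grade 9: 220 × 360 = 79,200
  Grade 10: 100 × 750 = 75,000
  Grade 11: 240 × 110 = 26,400
Adjusted estimate = 439,800 / 920 = 478.043 → $480.

$480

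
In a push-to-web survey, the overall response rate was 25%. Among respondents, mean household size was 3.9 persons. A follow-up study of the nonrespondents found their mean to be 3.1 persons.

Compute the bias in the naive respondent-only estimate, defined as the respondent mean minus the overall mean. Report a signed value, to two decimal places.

+0.60

Nonresponse fraction = 1 − 0.25 = 0.75.
Bias = (nonresponse fraction) × (respondent mean − nonrespondent mean)
     = 0.75 × (3.9 − 3.1) = 0.75 × 0.8 = 0.6.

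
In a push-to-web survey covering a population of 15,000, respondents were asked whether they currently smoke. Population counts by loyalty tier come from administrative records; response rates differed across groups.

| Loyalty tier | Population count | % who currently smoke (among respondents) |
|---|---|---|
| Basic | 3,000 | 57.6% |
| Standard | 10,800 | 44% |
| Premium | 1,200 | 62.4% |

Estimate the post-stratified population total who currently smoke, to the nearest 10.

Apply each group's respondent rate to its population count:
  Basic: 3,000 × 57.6% = 1728
  Standard: 10,800 × 44% = 4752
  Premium: 1,200 × 62.4% = 748.8
Estimated total = 7228.8 → 7,230.

7,230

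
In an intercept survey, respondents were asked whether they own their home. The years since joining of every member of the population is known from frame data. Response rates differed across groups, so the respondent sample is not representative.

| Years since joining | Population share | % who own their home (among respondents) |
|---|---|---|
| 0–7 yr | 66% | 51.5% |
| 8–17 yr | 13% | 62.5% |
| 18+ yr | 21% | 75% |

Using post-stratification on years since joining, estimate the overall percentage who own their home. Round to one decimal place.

Post-stratification weights by population share, not respondent share:
  0–7 yr: 0.66 × 51.5 = 33.99
  8–17 yr: 0.13 × 62.5 = 8.125
  18+ yr: 0.21 × 75 = 15.75
Post-stratified estimate = 57.865 → 57.9%.

57.9%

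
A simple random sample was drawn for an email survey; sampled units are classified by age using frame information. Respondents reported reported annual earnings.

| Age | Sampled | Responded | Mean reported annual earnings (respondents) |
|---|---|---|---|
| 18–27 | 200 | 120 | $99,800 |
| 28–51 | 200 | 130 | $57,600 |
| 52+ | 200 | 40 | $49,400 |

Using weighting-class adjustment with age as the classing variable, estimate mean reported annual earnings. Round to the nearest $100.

Class response rates: 18–27 120/200 = 60%, 28–51 130/200 = 65%, 52+ 40/200 = 20%.
Each respondent's weight = sampled/responded in their class; summing within a class gives n_sampled, so:
  18–27: 200 × 99,800 = 19,960,000
  28–51: 200 × 57,600 = 11,520,000
  52+: 200 × 49,400 = 9,880,000
Adjusted estimate = 41,360,000 / 600 = 68933.3 → $68,900.

$68,900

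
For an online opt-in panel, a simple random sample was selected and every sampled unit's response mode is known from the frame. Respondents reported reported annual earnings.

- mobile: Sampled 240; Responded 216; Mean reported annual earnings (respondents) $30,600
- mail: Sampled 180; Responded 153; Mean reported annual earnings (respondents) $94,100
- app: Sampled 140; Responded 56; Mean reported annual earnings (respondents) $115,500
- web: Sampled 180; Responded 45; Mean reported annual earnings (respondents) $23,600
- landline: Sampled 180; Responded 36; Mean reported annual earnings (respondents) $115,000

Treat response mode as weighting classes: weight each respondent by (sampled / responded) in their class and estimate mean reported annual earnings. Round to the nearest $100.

Class response rates: mobile 216/240 = 90%, mail 153/180 = 85%, app 56/140 = 40%, web 45/180 = 25%, landline 36/180 = 20%.
Weighting each respondent by the inverse class response rate inflates each class back to its sampled size, so the class weight is n_sampled:
  mobile: 240 × 30,600 = 7,344,000
  mail: 180 × 94,100 = 16,938,000
  app: 140 × 115,500 = 16,170,000
  web: 180 × 23,600 = 4,248,000
  landline: 180 × 115,000 = 20,700,000
Adjusted estimate = 65,400,000 / 920 = 71087 → $71,100.

$71,100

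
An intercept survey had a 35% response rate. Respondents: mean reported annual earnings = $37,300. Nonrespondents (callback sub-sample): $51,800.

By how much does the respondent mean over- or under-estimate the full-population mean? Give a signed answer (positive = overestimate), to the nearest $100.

Nonresponse fraction = 1 − 0.35 = 0.65.
Bias = (nonresponse fraction) × (respondent mean − nonrespondent mean)
     = 0.65 × (37,300 − 51,800) = 0.65 × -14,500 = -9425.

-$9,400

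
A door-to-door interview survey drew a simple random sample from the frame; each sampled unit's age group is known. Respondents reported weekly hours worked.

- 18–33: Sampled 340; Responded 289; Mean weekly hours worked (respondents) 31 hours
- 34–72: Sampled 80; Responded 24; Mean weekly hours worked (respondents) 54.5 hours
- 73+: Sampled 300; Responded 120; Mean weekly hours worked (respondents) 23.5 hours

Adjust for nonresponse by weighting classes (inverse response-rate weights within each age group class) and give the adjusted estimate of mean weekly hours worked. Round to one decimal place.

Class response rates: 18–33 289/340 = 85%, 34–72 24/80 = 30%, 73+ 120/300 = 40%.
Weighting each respondent by the inverse class response rate inflates each class back to its sampled size, so the class weight is n_sampled:
  18–33: 340 × 31 = 10,540
  34–72: 80 × 54.5 = 4360
  73+: 300 × 23.5 = 7050
Adjusted estimate = 21,950 / 720 = 30.4861 → 30.5.

30.5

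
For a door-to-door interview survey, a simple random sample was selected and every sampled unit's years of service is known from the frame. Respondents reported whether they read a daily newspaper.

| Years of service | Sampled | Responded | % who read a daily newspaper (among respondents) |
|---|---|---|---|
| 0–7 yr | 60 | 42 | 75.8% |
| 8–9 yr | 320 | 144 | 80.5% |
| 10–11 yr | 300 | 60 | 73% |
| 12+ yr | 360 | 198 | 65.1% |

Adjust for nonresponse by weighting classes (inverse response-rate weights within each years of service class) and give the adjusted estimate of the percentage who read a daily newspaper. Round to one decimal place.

72.7%

Response rates by class: 0–7 yr 42/60 = 70%, 8–9 yr 144/320 = 45%, 10–11 yr 60/300 = 20%, 12+ yr 198/360 = 55%.
Each respondent's weight = sampled/responded in their class; summing within a class gives n_sampled, so:
  0–7 yr: 60 × 75.8 = 4548
  8–9 yr: 320 × 80.5 = 25,760
  10–11 yr: 300 × 73 = 21,900
  12+ yr: 360 × 65.1 = 23436
Adjusted estimate = 75,644 / 1,040 = 72.7346 → 72.7%.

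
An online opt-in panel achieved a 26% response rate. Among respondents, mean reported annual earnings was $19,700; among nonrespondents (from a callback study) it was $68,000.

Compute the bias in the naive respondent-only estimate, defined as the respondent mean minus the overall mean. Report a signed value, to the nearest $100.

-$35,700

Nonresponse fraction = 1 − 0.26 = 0.74.
Bias = (nonresponse fraction) × (respondent mean − nonrespondent mean)
     = 0.74 × (19,700 − 68,000) = 0.74 × -48,300 = -35,742.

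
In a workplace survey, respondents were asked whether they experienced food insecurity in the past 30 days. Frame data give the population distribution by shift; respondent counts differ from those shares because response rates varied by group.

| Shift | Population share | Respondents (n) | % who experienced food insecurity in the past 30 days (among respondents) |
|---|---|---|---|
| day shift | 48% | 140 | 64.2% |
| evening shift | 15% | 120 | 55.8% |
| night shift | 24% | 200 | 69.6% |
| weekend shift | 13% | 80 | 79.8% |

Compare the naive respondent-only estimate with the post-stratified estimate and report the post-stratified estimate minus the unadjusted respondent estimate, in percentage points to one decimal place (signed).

-0.4 percentage points

Naive respondent-only estimate (weights = respondent counts):
  (140/540)×64.2 + (120/540)×55.8 + (200/540)×69.6 + (80/540)×79.8 = 66.6444%
Post-stratifying to population shares instead:
  0.48×64.2 + 0.15×55.8 + 0.24×69.6 + 0.13×79.8 = 66.264%
Difference = 66.264 − 66.6444 = -0.3804 pp.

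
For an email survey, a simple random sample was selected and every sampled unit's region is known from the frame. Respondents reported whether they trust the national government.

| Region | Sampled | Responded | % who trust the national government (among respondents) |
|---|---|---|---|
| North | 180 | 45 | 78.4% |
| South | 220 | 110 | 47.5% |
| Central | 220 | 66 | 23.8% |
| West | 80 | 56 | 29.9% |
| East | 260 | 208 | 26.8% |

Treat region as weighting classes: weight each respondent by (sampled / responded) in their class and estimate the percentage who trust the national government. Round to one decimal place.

40.8%

Class response rates: North 45/180 = 25%, South 110/220 = 50%, Central 66/220 = 30%, West 56/80 = 70%, East 208/260 = 80%.
Inverse-response-rate weighting restores each class to its sampled count, so class totals weight by n_sampled:
  North: 180 × 78.4 = 14112
  South: 220 × 47.5 = 10,450
  Central: 220 × 23.8 = 5236
  West: 80 × 29.9 = 2392
  East: 260 × 26.8 = 6968
Adjusted estimate = 39,158 / 960 = 40.7896 → 40.8%.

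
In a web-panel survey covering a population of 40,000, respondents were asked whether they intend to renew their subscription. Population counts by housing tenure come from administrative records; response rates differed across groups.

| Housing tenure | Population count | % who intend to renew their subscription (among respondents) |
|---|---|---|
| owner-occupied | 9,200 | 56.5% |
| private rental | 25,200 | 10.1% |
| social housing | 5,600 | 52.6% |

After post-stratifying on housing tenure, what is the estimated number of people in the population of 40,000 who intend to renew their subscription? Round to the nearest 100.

Each cell contributes its population count × the respondent rate:
  owner-occupied: 9,200 × 56.5% = 5198
  private rental: 25,200 × 10.1% = 2545.2
  social housing: 5,600 × 52.6% = 2945.6
Estimated total = 10688.8 → 10,700.

10,700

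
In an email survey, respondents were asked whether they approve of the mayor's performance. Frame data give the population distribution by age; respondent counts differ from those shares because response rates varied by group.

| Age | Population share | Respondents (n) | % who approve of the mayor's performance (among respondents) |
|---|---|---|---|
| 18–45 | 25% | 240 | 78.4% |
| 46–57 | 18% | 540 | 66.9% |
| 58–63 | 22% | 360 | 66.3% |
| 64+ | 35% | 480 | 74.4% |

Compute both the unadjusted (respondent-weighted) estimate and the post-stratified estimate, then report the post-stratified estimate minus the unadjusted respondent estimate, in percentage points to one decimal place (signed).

+1.6 percentage points

Naive respondent-only estimate (weights = respondent counts):
  (240/1620)×78.4 + (540/1620)×66.9 + (360/1620)×66.3 + (480/1620)×74.4 = 70.6926%
Post-stratified estimate weights by population shares:
  0.25×78.4 + 0.18×66.9 + 0.22×66.3 + 0.35×74.4 = 72.268%
Difference = 72.268 − 70.6926 = 1.5754 pp.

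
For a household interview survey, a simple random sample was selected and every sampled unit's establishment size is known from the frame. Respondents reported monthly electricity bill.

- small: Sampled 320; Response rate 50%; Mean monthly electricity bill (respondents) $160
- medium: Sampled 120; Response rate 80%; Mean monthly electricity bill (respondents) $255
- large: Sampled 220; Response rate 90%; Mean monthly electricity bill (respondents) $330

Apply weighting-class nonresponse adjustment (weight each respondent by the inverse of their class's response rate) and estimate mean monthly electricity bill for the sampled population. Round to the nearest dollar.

$234

Weighting each respondent by the inverse class response rate inflates each class back to its sampled size, so the class weight is n_sampled:
  small: 320 × 160 = 51,200
  medium: 120 × 255 = 30,600
  large: 220 × 330 = 72,600
Adjusted estimate = 154,400 / 660 = 233.939 → $234.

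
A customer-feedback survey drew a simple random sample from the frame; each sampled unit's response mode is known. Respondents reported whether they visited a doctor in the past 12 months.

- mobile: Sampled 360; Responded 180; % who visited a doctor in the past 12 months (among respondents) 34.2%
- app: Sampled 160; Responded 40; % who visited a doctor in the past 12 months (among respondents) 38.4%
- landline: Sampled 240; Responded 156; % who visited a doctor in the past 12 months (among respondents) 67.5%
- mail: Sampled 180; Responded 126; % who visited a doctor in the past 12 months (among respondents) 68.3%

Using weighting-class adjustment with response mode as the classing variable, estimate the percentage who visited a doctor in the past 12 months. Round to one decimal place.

Class response rates: mobile 180/360 = 50%, app 40/160 = 25%, landline 156/240 = 65%, mail 126/180 = 70%.
Inverse-response-rate weighting restores each class to its sampled count, so class totals weight by n_sampled:
  mobile: 360 × 34.2 = 12312
  app: 160 × 38.4 = 6144
  landline: 240 × 67.5 = 16,200
  mail: 180 × 68.3 = 12,294
Adjusted estimate = 46,950 / 940 = 49.9468 → 49.9%.

49.9%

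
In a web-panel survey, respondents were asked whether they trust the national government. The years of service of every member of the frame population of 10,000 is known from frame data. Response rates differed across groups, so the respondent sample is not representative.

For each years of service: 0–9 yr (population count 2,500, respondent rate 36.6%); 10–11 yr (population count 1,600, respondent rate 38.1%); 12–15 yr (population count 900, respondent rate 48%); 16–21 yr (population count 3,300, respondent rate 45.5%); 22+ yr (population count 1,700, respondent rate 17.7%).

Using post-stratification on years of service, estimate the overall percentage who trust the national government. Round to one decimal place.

37.6%

Reweight to the known years of service distribution:
  0–9 yr: (2,500/10,000) × 36.6 = 9.15
  10–11 yr: (1,600/10,000) × 38.1 = 6.096
  12–15 yr: (900/10,000) × 48 = 4.32
  16–21 yr: (3,300/10,000) × 45.5 = 15.015
  22+ yr: (1,700/10,000) × 17.7 = 3.009
Post-stratified estimate = 37.59 → 37.6%.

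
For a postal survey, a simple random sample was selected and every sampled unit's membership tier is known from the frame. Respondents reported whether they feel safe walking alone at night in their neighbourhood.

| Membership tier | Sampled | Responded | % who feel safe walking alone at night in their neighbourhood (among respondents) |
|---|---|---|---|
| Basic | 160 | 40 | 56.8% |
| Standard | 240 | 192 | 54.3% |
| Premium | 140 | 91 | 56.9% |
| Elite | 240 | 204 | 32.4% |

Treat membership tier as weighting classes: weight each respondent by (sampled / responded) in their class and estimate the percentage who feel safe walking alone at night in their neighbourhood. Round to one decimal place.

48.5%

Response rates by class: Basic 40/160 = 25%, Standard 192/240 = 80%, Premium 91/140 = 65%, Elite 204/240 = 85%.
With weight = n_sampled/n_responded per class, the weighted class total is n_sampled:
  Basic: 160 × 56.8 = 9088
  Standard: 240 × 54.3 = 13,032
  Premium: 140 × 56.9 = 7966
  Elite: 240 × 32.4 = 7776
Adjusted estimate = 37,862 / 780 = 48.541 → 48.5%.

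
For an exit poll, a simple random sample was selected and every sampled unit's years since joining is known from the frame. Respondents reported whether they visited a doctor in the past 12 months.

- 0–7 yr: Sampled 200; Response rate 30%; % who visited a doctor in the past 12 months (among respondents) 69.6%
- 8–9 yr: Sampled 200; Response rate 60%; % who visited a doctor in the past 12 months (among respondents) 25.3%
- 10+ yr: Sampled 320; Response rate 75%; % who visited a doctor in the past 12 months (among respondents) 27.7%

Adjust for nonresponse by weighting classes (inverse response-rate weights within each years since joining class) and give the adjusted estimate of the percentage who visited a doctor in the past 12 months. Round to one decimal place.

38.7%

Each respondent's weight = sampled/responded in their class; summing within a class gives n_sampled, so:
  0–7 yr: 200 × 69.6 = 13920
  8–9 yr: 200 × 25.3 = 5060
  10+ yr: 320 × 27.7 = 8864
Adjusted estimate = 27,844 / 720 = 38.6722 → 38.7%.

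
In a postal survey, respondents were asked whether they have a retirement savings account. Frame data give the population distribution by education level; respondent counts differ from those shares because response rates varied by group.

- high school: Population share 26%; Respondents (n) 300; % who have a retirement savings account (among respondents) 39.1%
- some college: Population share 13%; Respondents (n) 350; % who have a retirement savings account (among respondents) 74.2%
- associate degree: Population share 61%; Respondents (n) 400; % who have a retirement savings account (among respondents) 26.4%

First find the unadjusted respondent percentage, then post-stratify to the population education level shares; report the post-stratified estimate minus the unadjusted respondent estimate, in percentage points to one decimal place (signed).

-10.0 percentage points

Naive respondent-only estimate (weights = respondent counts):
  (300/1050)×39.1 + (350/1050)×74.2 + (400/1050)×26.4 = 45.9619%
Post-stratified estimate weights by population shares:
  0.26×39.1 + 0.13×74.2 + 0.61×26.4 = 35.916%
Difference = 35.916 − 45.9619 = -10.0459 pp.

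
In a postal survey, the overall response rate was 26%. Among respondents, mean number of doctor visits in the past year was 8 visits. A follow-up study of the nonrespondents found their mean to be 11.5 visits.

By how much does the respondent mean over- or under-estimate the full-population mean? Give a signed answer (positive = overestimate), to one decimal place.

-2.6

Nonresponse fraction = 1 − 0.26 = 0.74.
Bias = (nonresponse fraction) × (respondent mean − nonrespondent mean)
     = 0.74 × (8 − 11.5) = 0.74 × -3.5 = -2.59.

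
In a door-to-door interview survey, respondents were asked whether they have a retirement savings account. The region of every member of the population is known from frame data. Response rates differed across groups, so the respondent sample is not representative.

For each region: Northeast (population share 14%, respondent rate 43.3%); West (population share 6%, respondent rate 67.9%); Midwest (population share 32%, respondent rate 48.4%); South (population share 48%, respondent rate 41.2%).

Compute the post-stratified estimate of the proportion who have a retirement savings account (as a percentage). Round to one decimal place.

45.4%

Weight each group's respondent value by its population share:
  Northeast: 0.14 × 43.3 = 6.062
  West: 0.06 × 67.9 = 4.074
  Midwest: 0.32 × 48.4 = 15.488
  South: 0.48 × 41.2 = 19.776
Post-stratified estimate = 45.4 → 45.4%.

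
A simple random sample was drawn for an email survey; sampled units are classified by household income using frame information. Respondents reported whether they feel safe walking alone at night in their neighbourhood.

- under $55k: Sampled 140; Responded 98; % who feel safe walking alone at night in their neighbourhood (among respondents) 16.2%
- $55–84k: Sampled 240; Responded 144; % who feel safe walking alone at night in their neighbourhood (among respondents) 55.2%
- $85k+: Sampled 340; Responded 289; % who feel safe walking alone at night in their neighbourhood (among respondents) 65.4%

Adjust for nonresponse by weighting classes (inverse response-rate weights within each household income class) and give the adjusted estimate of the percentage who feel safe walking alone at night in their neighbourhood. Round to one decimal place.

Response rates by class: under $55k 98/140 = 70%, $55–84k 144/240 = 60%, $85k+ 289/340 = 85%.
Inverse-response-rate weighting restores each class to its sampled count, so class totals weight by n_sampled:
  under $55k: 140 × 16.2 = 2268
  $55–84k: 240 × 55.2 = 13,248
  $85k+: 340 × 65.4 = 22236
Adjusted estimate = 37,752 / 720 = 52.4333 → 52.4%.

52.4%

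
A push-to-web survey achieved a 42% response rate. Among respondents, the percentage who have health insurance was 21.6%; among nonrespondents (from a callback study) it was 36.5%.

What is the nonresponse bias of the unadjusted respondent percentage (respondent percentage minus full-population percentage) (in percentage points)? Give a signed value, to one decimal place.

Nonresponse fraction = 1 − 0.42 = 0.58.
Bias = (nonresponse fraction) × (respondent percentage − nonrespondent percentage)
     = 0.58 × (21.6 − 36.5) = 0.58 × -14.9 = -8.642.

-8.6 percentage points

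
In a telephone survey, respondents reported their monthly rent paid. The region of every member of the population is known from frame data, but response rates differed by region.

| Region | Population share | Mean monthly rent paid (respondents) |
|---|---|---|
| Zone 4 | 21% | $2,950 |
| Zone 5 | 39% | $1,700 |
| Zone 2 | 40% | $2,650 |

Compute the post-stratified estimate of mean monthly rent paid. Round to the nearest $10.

$2,340

Weight each group's respondent value by its population share:
  Zone 4: 0.21 × 2950 = 619.5
  Zone 5: 0.39 × 1700 = 663
  Zone 2: 0.4 × 2650 = 1060
Post-stratified estimate = 2342.5 → $2,340.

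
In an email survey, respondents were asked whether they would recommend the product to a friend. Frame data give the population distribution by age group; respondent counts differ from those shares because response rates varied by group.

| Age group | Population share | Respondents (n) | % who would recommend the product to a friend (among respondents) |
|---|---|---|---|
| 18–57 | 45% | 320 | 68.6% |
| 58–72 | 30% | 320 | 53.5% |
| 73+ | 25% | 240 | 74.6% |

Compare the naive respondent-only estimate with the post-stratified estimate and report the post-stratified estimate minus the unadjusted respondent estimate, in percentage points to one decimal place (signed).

+0.8 percentage points

Naive respondent-only estimate (weights = respondent counts):
  (320/880)×68.6 + (320/880)×53.5 + (240/880)×74.6 = 64.7455%
Post-stratifying to population shares instead:
  0.45×68.6 + 0.3×53.5 + 0.25×74.6 = 65.57%
Difference = 65.57 − 64.7455 = 0.8245 pp.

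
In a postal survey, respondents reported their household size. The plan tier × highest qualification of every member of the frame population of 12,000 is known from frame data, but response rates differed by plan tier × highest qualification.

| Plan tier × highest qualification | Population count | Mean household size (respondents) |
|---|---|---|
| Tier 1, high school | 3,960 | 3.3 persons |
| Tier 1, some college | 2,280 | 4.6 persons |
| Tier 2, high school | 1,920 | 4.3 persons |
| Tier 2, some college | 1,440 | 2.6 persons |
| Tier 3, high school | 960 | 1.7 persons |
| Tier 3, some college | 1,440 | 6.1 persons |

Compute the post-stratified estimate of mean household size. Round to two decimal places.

3.83

Post-stratification weights by population share, not respondent share:
  Tier 1, high school: (3,960/12,000) × 3.3 = 1.089
  Tier 1, some college: (2,280/12,000) × 4.6 = 0.874
  Tier 2, high school: (1,920/12,000) × 4.3 = 0.688
  Tier 2, some college: (1,440/12,000) × 2.6 = 0.312
  Tier 3, high school: (960/12,000) × 1.7 = 0.136
  Tier 3, some college: (1,440/12,000) × 6.1 = 0.732
Post-stratified estimate = 3.831 → 3.83.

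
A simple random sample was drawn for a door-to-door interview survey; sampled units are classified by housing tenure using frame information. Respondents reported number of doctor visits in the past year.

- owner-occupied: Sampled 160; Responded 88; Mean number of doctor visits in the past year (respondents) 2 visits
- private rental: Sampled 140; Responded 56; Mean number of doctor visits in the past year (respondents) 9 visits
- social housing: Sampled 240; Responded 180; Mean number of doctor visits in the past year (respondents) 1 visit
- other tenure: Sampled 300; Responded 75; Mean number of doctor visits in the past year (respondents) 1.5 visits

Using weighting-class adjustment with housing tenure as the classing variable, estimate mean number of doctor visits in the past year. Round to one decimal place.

Response rates by class: owner-occupied 88/160 = 55%, private rental 56/140 = 40%, social housing 180/240 = 75%, other tenure 75/300 = 25%.
Each respondent's weight = sampled/responded in their class; summing within a class gives n_sampled, so:
  owner-occupied: 160 × 2 = 320
  private rental: 140 × 9 = 1260
  social housing: 240 × 1 = 240
  other tenure: 300 × 1.5 = 450
Adjusted estimate = 2270 / 840 = 2.70238 → 2.7.

2.7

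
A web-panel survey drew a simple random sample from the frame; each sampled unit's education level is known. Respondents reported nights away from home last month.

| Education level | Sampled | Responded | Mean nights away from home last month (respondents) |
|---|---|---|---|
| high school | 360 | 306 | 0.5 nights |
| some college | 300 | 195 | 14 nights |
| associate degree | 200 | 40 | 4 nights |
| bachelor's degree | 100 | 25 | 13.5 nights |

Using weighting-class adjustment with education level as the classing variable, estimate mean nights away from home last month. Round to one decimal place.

6.8

Class response rates: high school 306/360 = 85%, some college 195/300 = 65%, associate degree 40/200 = 20%, bachelor's degree 25/100 = 25%.
Inverse-response-rate weighting restores each class to its sampled count, so class totals weight by n_sampled:
  high school: 360 × 0.5 = 180
  some college: 300 × 14 = 4200
  associate degree: 200 × 4 = 800
  bachelor's degree: 100 × 13.5 = 1350
Adjusted estimate = 6530 / 960 = 6.80208 → 6.8.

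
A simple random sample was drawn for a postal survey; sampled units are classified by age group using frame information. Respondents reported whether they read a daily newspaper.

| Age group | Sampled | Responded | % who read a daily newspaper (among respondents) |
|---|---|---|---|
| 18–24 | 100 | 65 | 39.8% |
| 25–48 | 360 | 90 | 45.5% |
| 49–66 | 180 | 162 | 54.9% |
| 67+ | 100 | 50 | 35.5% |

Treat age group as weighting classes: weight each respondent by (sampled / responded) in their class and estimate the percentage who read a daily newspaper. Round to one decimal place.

Response rates by class: 18–24 65/100 = 65%, 25–48 90/360 = 25%, 49–66 162/180 = 90%, 67+ 50/100 = 50%.
With weight = n_sampled/n_responded per class, the weighted class total is n_sampled:
  18–24: 100 × 39.8 = 3980
  25–48: 360 × 45.5 = 16,380
  49–66: 180 × 54.9 = 9882
  67+: 100 × 35.5 = 3550
Adjusted estimate = 33,792 / 740 = 45.6649 → 45.7%.

45.7%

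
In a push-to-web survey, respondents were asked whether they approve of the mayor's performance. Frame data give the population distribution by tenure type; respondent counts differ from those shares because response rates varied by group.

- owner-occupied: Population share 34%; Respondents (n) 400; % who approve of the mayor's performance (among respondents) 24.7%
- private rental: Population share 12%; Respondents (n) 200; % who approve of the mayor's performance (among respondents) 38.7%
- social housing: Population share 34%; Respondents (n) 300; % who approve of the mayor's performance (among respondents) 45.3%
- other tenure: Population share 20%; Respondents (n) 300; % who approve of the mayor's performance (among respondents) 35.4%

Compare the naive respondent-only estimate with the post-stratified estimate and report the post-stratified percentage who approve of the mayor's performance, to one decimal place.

35.5%

Without adjustment, the pooled respondent share is:
  (400/1200)×24.7 + (200/1200)×38.7 + (300/1200)×45.3 + (300/1200)×35.4 = 34.8583%
Reweighting by population tenure type shares:
  0.34×24.7 + 0.12×38.7 + 0.34×45.3 + 0.2×35.4 = 35.524%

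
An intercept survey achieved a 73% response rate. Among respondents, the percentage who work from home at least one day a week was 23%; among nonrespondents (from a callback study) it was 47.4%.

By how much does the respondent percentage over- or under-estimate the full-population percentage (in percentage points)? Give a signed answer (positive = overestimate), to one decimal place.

-6.6 percentage points

Nonresponse fraction = 1 − 0.73 = 0.27.
Bias = (nonresponse fraction) × (respondent percentage − nonrespondent percentage)
     = 0.27 × (23 − 47.4) = 0.27 × -24.4 = -6.588.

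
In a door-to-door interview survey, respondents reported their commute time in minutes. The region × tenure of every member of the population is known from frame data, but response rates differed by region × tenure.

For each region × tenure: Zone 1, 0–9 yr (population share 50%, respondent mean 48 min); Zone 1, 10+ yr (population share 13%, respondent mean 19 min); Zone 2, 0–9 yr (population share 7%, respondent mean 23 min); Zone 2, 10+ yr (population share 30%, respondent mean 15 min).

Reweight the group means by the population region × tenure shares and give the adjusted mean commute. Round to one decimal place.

Post-stratification weights by population share, not respondent share:
  Zone 1, 0–9 yr: 0.5 × 48 = 24
  Zone 1, 10+ yr: 0.13 × 19 = 2.47
  Zone 2, 0–9 yr: 0.07 × 23 = 1.61
  Zone 2, 10+ yr: 0.3 × 15 = 4.5
Post-stratified estimate = 32.58 → 32.6.

32.6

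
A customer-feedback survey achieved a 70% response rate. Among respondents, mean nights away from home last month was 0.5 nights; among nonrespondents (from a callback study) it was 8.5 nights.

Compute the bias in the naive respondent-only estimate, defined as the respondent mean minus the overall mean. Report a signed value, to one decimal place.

-2.4

Nonresponse fraction = 1 − 0.7 = 0.3.
Bias = (nonresponse fraction) × (respondent mean − nonrespondent mean)
     = 0.3 × (0.5 − 8.5) = 0.3 × -8 = -2.4.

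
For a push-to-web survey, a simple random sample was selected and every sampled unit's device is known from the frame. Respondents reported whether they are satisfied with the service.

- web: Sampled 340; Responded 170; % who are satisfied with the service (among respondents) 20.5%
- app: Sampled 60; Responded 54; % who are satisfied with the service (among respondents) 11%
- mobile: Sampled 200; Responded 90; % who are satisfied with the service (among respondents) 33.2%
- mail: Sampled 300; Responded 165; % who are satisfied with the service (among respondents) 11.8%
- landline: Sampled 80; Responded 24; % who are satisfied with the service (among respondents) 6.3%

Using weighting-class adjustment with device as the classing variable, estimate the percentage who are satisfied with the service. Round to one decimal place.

Class response rates: web 170/340 = 50%, app 54/60 = 90%, mobile 90/200 = 45%, mail 165/300 = 55%, landline 24/80 = 30%.
With weight = n_sampled/n_responded per class, the weighted class total is n_sampled:
  web: 340 × 20.5 = 6970
  app: 60 × 11 = 660
  mobile: 200 × 33.2 = 6640
  mail: 300 × 11.8 = 3540
  landline: 80 × 6.3 = 504
Adjusted estimate = 18,314 / 980 = 18.6878 → 18.7%.

18.7%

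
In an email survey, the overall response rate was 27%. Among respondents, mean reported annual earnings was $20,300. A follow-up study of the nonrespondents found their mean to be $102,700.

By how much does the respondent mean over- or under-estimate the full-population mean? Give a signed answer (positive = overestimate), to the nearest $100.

-$60,200

Nonresponse fraction = 1 − 0.27 = 0.73.
Bias = (nonresponse fraction) × (respondent mean − nonrespondent mean)
     = 0.73 × (20,300 − 102,700) = 0.73 × -82,400 = -60,152.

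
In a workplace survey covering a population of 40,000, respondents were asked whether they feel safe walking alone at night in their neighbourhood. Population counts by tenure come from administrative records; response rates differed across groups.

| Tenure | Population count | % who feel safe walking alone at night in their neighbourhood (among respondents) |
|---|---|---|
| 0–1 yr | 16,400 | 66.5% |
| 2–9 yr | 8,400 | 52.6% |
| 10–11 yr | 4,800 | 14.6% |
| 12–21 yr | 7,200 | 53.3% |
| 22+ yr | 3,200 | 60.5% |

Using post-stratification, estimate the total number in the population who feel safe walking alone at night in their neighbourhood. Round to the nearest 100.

Estimated count per cell = population count × respondent percentage:
  0–1 yr: 16,400 × 66.5% = 10,906
  2–9 yr: 8,400 × 52.6% = 4418.4
  10–11 yr: 4,800 × 14.6% = 700.8
  12–21 yr: 7,200 × 53.3% = 3837.6
  22+ yr: 3,200 × 60.5% = 1936
Estimated total = 21798.8 → 21,800.

21,800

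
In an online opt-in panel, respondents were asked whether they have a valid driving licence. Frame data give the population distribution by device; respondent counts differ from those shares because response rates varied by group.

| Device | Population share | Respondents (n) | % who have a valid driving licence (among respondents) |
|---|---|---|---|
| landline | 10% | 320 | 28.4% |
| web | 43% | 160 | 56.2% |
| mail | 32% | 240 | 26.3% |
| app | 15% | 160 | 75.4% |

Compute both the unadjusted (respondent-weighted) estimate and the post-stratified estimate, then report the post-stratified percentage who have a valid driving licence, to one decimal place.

46.7%

Naive respondent-only estimate (weights = respondent counts):
  (320/880)×28.4 + (160/880)×56.2 + (240/880)×26.3 + (160/880)×75.4 = 41.4273%
Post-stratifying to population shares instead:
  0.1×28.4 + 0.43×56.2 + 0.32×26.3 + 0.15×75.4 = 46.732%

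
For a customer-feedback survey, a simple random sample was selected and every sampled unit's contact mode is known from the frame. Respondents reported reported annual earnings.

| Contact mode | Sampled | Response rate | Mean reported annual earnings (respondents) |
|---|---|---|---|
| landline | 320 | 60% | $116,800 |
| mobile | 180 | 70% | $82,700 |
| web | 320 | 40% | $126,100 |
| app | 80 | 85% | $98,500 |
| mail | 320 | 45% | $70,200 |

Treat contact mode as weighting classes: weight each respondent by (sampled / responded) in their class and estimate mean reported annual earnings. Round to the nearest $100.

Each respondent's weight = sampled/responded in their class; summing within a class gives n_sampled, so:
  landline: 320 × 116,800 = 37,376,000
  mobile: 180 × 82,700 = 14,886,000
  web: 320 × 126,100 = 40,352,000
  app: 80 × 98,500 = 7,880,000
  mail: 320 × 70,200 = 22,464,000
Adjusted estimate = 122,958,000 / 1,220 = 100785 → $100,800.

$100,800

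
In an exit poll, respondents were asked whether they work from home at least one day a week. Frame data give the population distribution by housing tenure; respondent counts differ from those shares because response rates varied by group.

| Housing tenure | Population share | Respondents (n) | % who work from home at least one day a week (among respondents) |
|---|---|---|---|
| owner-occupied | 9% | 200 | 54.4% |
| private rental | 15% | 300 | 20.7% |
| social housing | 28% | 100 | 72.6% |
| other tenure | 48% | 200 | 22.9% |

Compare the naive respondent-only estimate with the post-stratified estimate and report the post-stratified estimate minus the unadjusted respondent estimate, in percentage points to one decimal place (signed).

Without adjustment, the pooled respondent share is:
  (200/800)×54.4 + (300/800)×20.7 + (100/800)×72.6 + (200/800)×22.9 = 36.1625%
Post-stratifying to population shares instead:
  0.09×54.4 + 0.15×20.7 + 0.28×72.6 + 0.48×22.9 = 39.321%
Difference = 39.321 − 36.1625 = 3.1585 pp.

+3.2 percentage points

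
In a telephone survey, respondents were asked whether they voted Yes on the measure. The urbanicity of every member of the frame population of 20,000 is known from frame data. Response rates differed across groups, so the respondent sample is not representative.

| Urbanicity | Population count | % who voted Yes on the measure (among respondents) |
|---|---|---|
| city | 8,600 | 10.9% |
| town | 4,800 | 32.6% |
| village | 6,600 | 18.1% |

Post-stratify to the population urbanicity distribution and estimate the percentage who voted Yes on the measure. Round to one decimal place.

18.5%

Each cell contributes population-share × respondent value:
  city: (8,600/20,000) × 10.9 = 4.687
  town: (4,800/20,000) × 32.6 = 7.824
  village: (6,600/20,000) × 18.1 = 5.973
Post-stratified estimate = 18.484 → 18.5%.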